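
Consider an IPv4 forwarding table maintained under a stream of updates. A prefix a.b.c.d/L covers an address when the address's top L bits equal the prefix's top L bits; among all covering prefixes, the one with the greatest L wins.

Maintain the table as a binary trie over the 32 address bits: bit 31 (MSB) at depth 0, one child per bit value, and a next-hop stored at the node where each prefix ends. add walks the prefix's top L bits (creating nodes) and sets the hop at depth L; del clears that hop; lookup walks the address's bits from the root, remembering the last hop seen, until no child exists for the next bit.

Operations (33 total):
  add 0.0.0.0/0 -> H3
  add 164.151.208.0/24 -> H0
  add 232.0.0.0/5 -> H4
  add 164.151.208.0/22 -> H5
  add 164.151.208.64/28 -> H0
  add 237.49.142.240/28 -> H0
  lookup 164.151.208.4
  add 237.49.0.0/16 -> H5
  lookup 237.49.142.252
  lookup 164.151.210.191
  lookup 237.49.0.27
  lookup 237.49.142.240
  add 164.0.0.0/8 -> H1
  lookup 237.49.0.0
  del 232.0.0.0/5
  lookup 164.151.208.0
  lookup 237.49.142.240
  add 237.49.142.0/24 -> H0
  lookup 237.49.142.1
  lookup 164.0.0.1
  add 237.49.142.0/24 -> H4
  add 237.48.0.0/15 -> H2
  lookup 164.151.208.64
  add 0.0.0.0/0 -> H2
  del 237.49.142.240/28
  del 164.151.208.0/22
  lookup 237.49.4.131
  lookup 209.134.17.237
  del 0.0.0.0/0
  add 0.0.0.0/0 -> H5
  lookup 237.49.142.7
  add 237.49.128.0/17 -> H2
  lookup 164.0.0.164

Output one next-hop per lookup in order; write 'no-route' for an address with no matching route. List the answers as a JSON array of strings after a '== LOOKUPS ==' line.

Trace:
  + 0.0.0.0/0 (H3) depth=0
  + 164.151.208.0/24 (H0) depth=24
  + 232.0.0.0/5 (H4) depth=5
  + 164.151.208.0/22 (H5) depth=22
  + 164.151.208.64/28 (H0) depth=28
  + 237.49.142.240/28 (H0) depth=28
  Q 164.151.208.4: descend 1010010010010111110100000 ; hops seen [H3,H5,H0] ; pick H0
  + 237.49.0.0/16 (H5) depth=16
  Q 237.49.142.252: descend 1110110100110001100011101111 ; hops seen [H3,H4,H5,H0] ; pick H0
  Q 164.151.210.191: descend 1010010010010111110100 ; hops seen [H3,H5] ; pick H5
  Q 237.49.0.27: descend 1110110100110001 ; hops seen [H3,H4,H5] ; pick H5
  Q 237.49.142.240: descend 1110110100110001100011101111 ; hops seen [H3,H4,H5,H0] ; pick H0
  + 164.0.0.0/8 (H1) depth=8
  Q 237.49.0.0: descend 1110110100110001 ; hops seen [H3,H4,H5] ; pick H5
  - 232.0.0.0/5 clear@5
  Q 164.151.208.0: descend 1010010010010111110100000 ; hops seen [H3,H1,H5,H0] ; pick H0
  Q 237.49.142.240: descend 1110110100110001100011101111 ; hops seen [H3,H5,H0] ; pick H0
  + 237.49.142.0/24 (H0) depth=24
  Q 237.49.142.1: descend 111011010011000110001110 ; hops seen [H3,H5,H0] ; pick H0
  Q 164.0.0.1: descend 10100100 ; hops seen [H3,H1] ; pick H1
  + 237.49.142.0/24 (H4) depth=24
  + 237.48.0.0/15 (H2) depth=15
  Q 164.151.208.64: descend 1010010010010111110100000100 ; hops seen [H3,H1,H5,H0,H0] ; pick H0
  + 0.0.0.0/0 (H2) depth=0
  - 237.49.142.240/28 clear@28
  - 164.151.208.0/22 clear@22
  Q 237.49.4.131: descend 1110110100110001 ; hops seen [H2,H2,H5] ; pick H5
  Q 209.134.17.237: descend 11 ; hops seen [H2] ; pick H2
  - 0.0.0.0/0 clear@0
  + 0.0.0.0/0 (H5) depth=0
  Q 237.49.142.7: descend 111011010011000110001110 ; hops seen [H5,H2,H5,H4] ; pick H4
  + 237.49.128.0/17 (H2) depth=17
  Q 164.0.0.164: descend 10100100 ; hops seen [H5,H1] ; pick H1

== LOOKUPS ==
["H0","H0","H5","H5","H0","H5","H0","H0","H0","H1","H0","H5","H2","H4","H1"]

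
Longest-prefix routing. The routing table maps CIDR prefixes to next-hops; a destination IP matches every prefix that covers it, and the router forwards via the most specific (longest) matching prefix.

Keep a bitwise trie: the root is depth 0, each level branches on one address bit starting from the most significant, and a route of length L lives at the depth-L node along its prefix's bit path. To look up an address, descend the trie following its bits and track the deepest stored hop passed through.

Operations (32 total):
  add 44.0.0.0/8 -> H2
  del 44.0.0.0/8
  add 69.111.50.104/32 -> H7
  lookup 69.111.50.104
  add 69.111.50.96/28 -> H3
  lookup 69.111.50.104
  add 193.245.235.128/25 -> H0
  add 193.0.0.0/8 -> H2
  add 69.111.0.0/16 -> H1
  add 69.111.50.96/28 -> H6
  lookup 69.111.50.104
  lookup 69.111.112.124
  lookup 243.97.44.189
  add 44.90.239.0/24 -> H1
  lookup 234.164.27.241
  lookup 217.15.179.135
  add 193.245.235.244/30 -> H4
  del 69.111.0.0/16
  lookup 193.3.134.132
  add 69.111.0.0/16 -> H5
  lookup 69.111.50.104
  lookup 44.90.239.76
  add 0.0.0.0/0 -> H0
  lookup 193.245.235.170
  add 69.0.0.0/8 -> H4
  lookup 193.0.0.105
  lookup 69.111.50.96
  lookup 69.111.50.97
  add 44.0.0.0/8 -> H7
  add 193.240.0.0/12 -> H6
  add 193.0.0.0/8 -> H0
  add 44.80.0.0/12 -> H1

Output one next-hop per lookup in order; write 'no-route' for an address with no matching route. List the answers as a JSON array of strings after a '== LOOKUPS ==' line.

Trace:
  + 44.0.0.0/8 (H2) depth=8
  del 44.0.0.0/8 (clear depth 8)
  + 69.111.50.104/32 (H7) depth=32
  lookup 69.111.50.104: bits 01000101011011110011001001101000 walk d0:-→d1:-→d2:-→d3:-→d4:-→d5:-→d6:-→d7:-→d8:-→d9:-→d10:-→d11:-→d12:-→d13:-→d14:-→d15:-→d16:-→d17:-→d18:-→d19:-→d20:-→d21:-→d22:-→d23:-→d24:-→d25:-→d26:-→d27:-→d28:-→d29:-→d30:-→d31:-→d32:H7 -> H7
  + 69.111.50.96/28 (H3) depth=28
  lookup 69.111.50.104: bits 01000101011011110011001001101000 walk d0:-→d1:-→d2:-→d3:-→d4:-→d5:-→d6:-→d7:-→d8:-→d9:-→d10:-→d11:-→d12:-→d13:-→d14:-→d15:-→d16:-→d17:-→d18:-→d19:-→d20:-→d21:-→d22:-→d23:-→d24:-→d25:-→d26:-→d27:-→d28:H3→d29:-→d30:-→d31:-→d32:H7 -> H7
  + 193.245.235.128/25 (H0) depth=25
  + 193.0.0.0/8 (H2) depth=8
  + 69.111.0.0/16 (H1) depth=16
  + 69.111.50.96/28 (H6) depth=28
  lookup 69.111.50.104: bits 01000101011011110011001001101000 walk d0:-→d1:-→d2:-→d3:-→d4:-→d5:-→d6:-→d7:-→d8:-→d9:-→d10:-→d11:-→d12:-→d13:-→d14:-→d15:-→d16:H1→d17:-→d18:-→d19:-→d20:-→d21:-→d22:-→d23:-→d24:-→d25:-→d26:-→d27:-→d28:H6→d29:-→d30:-→d31:-→d32:H7 -> H7
  lookup 69.111.112.124: bits 01000101011011110 walk d0:-→d1:-→d2:-→d3:-→d4:-→d5:-→d6:-→d7:-→d8:-→d9:-→d10:-→d11:-→d12:-→d13:-→d14:-→d15:-→d16:H1→d17:- -> H1
  lookup 243.97.44.189: bits 11 walk d0:-→d1:-→d2:- -> no-route
  + 44.90.239.0/24 (H1) depth=24
  lookup 234.164.27.241: bits 11 walk d0:-→d1:-→d2:- -> no-route
  lookup 217.15.179.135: bits 110 walk d0:-→d1:-→d2:-→d3:- -> no-route
  + 193.245.235.244/30 (H4) depth=30
  del 69.111.0.0/16 (clear depth 16)
  lookup 193.3.134.132: bits 11000001 walk d0:-→d1:-→d2:-→d3:-→d4:-→d5:-→d6:-→d7:-→d8:H2 -> H2
  + 69.111.0.0/16 (H5) depth=16
  lookup 69.111.50.104: bits 01000101011011110011001001101000 walk d0:-→d1:-→d2:-→d3:-→d4:-→d5:-→d6:-→d7:-→d8:-→d9:-→d10:-→d11:-→d12:-→d13:-→d14:-→d15:-→d16:H5→d17:-→d18:-→d19:-→d20:-→d21:-→d22:-→d23:-→d24:-→d25:-→d26:-→d27:-→d28:H6→d29:-→d30:-→d31:-→d32:H7 -> H7
  lookup 44.90.239.76: bits 001011000101101011101111 walk d0:-→d1:-→d2:-→d3:-→d4:-→d5:-→d6:-→d7:-→d8:-→d9:-→d10:-→d11:-→d12:-→d13:-→d14:-→d15:-→d16:-→d17:-→d18:-→d19:-→d20:-→d21:-→d22:-→d23:-→d24:H1 -> H1
  + 0.0.0.0/0 (H0) depth=0
  lookup 193.245.235.170: bits 1100000111110101111010111 walk d0:H0→d1:-→d2:-→d3:-→d4:-→d5:-→d6:-→d7:-→d8:H2→d9:-→d10:-→d11:-→d12:-→d13:-→d14:-→d15:-→d16:-→d17:-→d18:-→d19:-→d20:-→d21:-→d22:-→d23:-→d24:-→d25:H0 -> H0
  + 69.0.0.0/8 (H4) depth=8
  lookup 193.0.0.105: bits 11000001 walk d0:H0→d1:-→d2:-→d3:-→d4:-→d5:-→d6:-→d7:-→d8:H2 -> H2
  lookup 69.111.50.96: bits 0100010101101111001100100110 walk d0:H0→d1:-→d2:-→d3:-→d4:-→d5:-→d6:-→d7:-→d8:H4→d9:-→d10:-→d11:-→d12:-→d13:-→d14:-→d15:-→d16:H5→d17:-→d18:-→d19:-→d20:-→d21:-→d22:-→d23:-→d24:-→d25:-→d26:-→d27:-→d28:H6 -> H6
  lookup 69.111.50.97: bits 0100010101101111001100100110 walk d0:H0→d1:-→d2:-→d3:-→d4:-→d5:-→d6:-→d7:-→d8:H4→d9:-→d10:-→d11:-→d12:-→d13:-→d14:-→d15:-→d16:H5→d17:-→d18:-→d19:-→d20:-→d21:-→d22:-→d23:-→d24:-→d25:-→d26:-→d27:-→d28:H6 -> H6
  + 44.0.0.0/8 (H7) depth=8
  + 193.240.0.0/12 (H6) depth=12
  + 193.0.0.0/8 (H0) depth=8
  + 44.80.0.0/12 (H1) depth=12

== LOOKUPS ==
["H7","H7","H7","H1","no-route","no-route","no-route","H2","H7","H1","H0","H2","H6","H6"]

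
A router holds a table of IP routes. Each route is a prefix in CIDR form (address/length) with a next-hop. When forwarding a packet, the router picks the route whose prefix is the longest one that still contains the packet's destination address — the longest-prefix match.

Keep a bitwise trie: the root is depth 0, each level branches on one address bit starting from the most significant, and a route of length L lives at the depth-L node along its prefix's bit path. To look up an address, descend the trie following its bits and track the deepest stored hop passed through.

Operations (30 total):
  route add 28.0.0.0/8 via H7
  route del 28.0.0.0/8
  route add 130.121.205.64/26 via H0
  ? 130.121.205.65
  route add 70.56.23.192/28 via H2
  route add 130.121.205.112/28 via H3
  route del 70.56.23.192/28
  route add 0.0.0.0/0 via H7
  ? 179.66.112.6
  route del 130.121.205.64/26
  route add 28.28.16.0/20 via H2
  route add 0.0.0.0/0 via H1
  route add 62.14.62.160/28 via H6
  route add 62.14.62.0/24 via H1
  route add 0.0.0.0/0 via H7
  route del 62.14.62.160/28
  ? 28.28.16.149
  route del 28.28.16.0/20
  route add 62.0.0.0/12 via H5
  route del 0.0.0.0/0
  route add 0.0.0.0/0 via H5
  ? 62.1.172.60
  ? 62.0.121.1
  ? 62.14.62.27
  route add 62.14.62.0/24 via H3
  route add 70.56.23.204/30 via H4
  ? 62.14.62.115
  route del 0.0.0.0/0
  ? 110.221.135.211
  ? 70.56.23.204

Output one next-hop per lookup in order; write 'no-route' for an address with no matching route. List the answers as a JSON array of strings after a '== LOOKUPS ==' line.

Process each operation:
  add 28.0.0.0/8 -> H7 at depth 8
  - 28.0.0.0/8 clear@8
  add 130.121.205.64/26 -> H0 at depth 26
  Q 130.121.205.65: descend 10000010011110011100110101 ; hops seen [H0] ; pick H0
  add 70.56.23.192/28 -> H2 at depth 28
  add 130.121.205.112/28 -> H3 at depth 28
  - 70.56.23.192/28 clear@28
  add 0.0.0.0/0 -> H7 at depth 0
  Q 179.66.112.6: descend 10 ; hops seen [H7] ; pick H7
  - 130.121.205.64/26 clear@26
  add 28.28.16.0/20 -> H2 at depth 20
  add 0.0.0.0/0 -> H1 at depth 0
  add 62.14.62.160/28 -> H6 at depth 28
  add 62.14.62.0/24 -> H1 at depth 24
  add 0.0.0.0/0 -> H7 at depth 0
  - 62.14.62.160/28 clear@28
  Q 28.28.16.149: descend 00011100000111000001 ; hops seen [H7,H2] ; pick H2
  - 28.28.16.0/20 clear@20
  add 62.0.0.0/12 -> H5 at depth 12
  - 0.0.0.0/0 clear@0
  add 0.0.0.0/0 -> H5 at depth 0
  Q 62.1.172.60: descend 001111100000 ; hops seen [H5,H5] ; pick H5
  Q 62.0.121.1: descend 001111100000 ; hops seen [H5,H5] ; pick H5
  Q 62.14.62.27: descend 001111100000111000111110 ; hops seen [H5,H5,H1] ; pick H1
  add 62.14.62.0/24 -> H3 at depth 24
  add 70.56.23.204/30 -> H4 at depth 30
  Q 62.14.62.115: descend 001111100000111000111110 ; hops seen [H5,H5,H3] ; pick H3
  - 0.0.0.0/0 clear@0
  Q 110.221.135.211: descend 01 ; hops seen [∅] ; pick no-route
  Q 70.56.23.204: descend 010001100011100000010111110011 ; hops seen [H4] ; pick H4

== LOOKUPS ==
["H0","H7","H2","H5","H5","H1","H3","no-route","H4"]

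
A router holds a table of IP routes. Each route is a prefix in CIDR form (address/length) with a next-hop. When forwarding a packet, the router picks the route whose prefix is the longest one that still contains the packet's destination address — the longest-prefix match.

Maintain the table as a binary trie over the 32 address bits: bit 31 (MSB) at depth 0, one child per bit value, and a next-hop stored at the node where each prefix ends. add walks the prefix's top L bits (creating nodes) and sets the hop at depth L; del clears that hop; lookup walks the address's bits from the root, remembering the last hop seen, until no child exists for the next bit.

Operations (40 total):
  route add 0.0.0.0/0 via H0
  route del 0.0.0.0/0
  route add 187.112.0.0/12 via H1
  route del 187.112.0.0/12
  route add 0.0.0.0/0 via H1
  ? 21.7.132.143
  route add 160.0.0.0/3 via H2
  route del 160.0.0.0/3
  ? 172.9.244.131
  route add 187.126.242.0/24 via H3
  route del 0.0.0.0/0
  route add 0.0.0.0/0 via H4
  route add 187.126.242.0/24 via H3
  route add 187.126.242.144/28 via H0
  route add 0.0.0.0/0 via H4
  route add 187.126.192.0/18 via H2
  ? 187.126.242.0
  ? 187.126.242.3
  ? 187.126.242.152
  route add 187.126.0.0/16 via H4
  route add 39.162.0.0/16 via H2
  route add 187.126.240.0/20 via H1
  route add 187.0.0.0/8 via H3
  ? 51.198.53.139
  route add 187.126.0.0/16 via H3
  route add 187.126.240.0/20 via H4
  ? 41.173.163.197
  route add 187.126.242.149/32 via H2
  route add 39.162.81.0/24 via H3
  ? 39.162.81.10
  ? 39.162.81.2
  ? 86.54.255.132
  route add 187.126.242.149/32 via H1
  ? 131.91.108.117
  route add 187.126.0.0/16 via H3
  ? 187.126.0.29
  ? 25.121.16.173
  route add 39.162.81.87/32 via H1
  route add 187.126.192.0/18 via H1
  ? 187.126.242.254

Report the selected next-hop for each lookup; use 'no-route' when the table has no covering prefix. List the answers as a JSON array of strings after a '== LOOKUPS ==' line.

Apply in order:
  add 0.0.0.0/0 -> H0 at depth 0
  del 0.0.0.0/0 (clear depth 0)
  add 187.112.0.0/12 -> H1 at depth 12
  del 187.112.0.0/12 (clear depth 12)
  add 0.0.0.0/0 -> H1 at depth 0
  ? 21.7.132.143  path d0:H1  best=H1
  add 160.0.0.0/3 -> H2 at depth 3
  del 160.0.0.0/3 (clear depth 3)
  ? 172.9.244.131  path d0:H1→d1:-→d2:-→d3:-  best=H1
  add 187.126.242.0/24 -> H3 at depth 24
  del 0.0.0.0/0 (clear depth 0)
  add 0.0.0.0/0 -> H4 at depth 0
  add 187.126.242.0/24 -> H3 at depth 24
  add 187.126.242.144/28 -> H0 at depth 28
  add 0.0.0.0/0 -> H4 at depth 0
  add 187.126.192.0/18 -> H2 at depth 18
  ? 187.126.242.0  path d0:H4→d1:-→d2:-→d3:-→d4:-→d5:-→d6:-→d7:-→d8:-→d9:-→d10:-→d11:-→d12:-→d13:-→d14:-→d15:-→d16:-→d17:-→d18:H2→d19:-→d20:-→d21:-→d22:-→d23:-→d24:H3  best=H3
  ? 187.126.242.3  path d0:H4→d1:-→d2:-→d3:-→d4:-→d5:-→d6:-→d7:-→d8:-→d9:-→d10:-→d11:-→d12:-→d13:-→d14:-→d15:-→d16:-→d17:-→d18:H2→d19:-→d20:-→d21:-→d22:-→d23:-→d24:H3  best=H3
  ? 187.126.242.152  path d0:H4→d1:-→d2:-→d3:-→d4:-→d5:-→d6:-→d7:-→d8:-→d9:-→d10:-→d11:-→d12:-→d13:-→d14:-→d15:-→d16:-→d17:-→d18:H2→d19:-→d20:-→d21:-→d22:-→d23:-→d24:H3→d25:-→d26:-→d27:-→d28:H0  best=H0
  add 187.126.0.0/16 -> H4 at depth 16
  add 39.162.0.0/16 -> H2 at depth 16
  add 187.126.240.0/20 -> H1 at depth 20
  add 187.0.0.0/8 -> H3 at depth 8
  ? 51.198.53.139  path d0:H4→d1:-→d2:-→d3:-  best=H4
  add 187.126.0.0/16 -> H3 at depth 16
  add 187.126.240.0/20 -> H4 at depth 20
  ? 41.173.163.197  path d0:H4→d1:-→d2:-→d3:-→d4:-  best=H4
  add 187.126.242.149/32 -> H2 at depth 32
  add 39.162.81.0/24 -> H3 at depth 24
  ? 39.162.81.10  path d0:H4→d1:-→d2:-→d3:-→d4:-→d5:-→d6:-→d7:-→d8:-→d9:-→d10:-→d11:-→d12:-→d13:-→d14:-→d15:-→d16:H2→d17:-→d18:-→d19:-→d20:-→d21:-→d22:-→d23:-→d24:H3  best=H3
  ? 39.162.81.2  path d0:H4→d1:-→d2:-→d3:-→d4:-→d5:-→d6:-→d7:-→d8:-→d9:-→d10:-→d11:-→d12:-→d13:-→d14:-→d15:-→d16:H2→d17:-→d18:-→d19:-→d20:-→d21:-→d22:-→d23:-→d24:H3  best=H3
  ? 86.54.255.132  path d0:H4→d1:-  best=H4
  add 187.126.242.149/32 -> H1 at depth 32
  ? 131.91.108.117  path d0:H4→d1:-→d2:-  best=H4
  add 187.126.0.0/16 -> H3 at depth 16
  ? 187.126.0.29  path d0:H4→d1:-→d2:-→d3:-→d4:-→d5:-→d6:-→d7:-→d8:H3→d9:-→d10:-→d11:-→d12:-→d13:-→d14:-→d15:-→d16:H3  best=H3
  ? 25.121.16.173  path d0:H4→d1:-→d2:-  best=H4
  add 39.162.81.87/32 -> H1 at depth 32
  add 187.126.192.0/18 -> H1 at depth 18
  ? 187.126.242.254  path d0:H4→d1:-→d2:-→d3:-→d4:-→d5:-→d6:-→d7:-→d8:H3→d9:-→d10:-→d11:-→d12:-→d13:-→d14:-→d15:-→d16:H3→d17:-→d18:H1→d19:-→d20:H4→d21:-→d22:-→d23:-→d24:H3→d25:-  best=H3

== LOOKUPS ==
["H1","H1","H3","H3","H0","H4","H4","H3","H3","H4","H4","H3","H4","H3"]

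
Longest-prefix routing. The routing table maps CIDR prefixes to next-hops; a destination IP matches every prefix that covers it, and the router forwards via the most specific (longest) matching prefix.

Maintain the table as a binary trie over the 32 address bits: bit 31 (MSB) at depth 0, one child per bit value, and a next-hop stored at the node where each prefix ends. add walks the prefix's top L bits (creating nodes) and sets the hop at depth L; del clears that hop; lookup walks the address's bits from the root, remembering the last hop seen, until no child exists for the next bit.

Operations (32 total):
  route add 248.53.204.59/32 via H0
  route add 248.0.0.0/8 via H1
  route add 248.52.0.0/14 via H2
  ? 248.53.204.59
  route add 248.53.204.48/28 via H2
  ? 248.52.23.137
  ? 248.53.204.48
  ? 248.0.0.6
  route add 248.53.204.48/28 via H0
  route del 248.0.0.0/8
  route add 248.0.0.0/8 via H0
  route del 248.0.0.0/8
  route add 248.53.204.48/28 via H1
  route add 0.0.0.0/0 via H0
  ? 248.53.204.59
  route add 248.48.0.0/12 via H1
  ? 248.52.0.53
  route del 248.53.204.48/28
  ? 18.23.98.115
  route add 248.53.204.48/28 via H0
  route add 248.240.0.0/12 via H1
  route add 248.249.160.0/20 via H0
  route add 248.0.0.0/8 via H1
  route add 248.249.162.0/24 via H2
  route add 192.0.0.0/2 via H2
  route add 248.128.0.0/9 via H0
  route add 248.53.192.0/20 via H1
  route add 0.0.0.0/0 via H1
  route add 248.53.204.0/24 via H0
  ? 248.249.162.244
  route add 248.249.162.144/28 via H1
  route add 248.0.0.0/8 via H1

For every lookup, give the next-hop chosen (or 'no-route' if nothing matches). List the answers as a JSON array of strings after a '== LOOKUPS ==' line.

Trace:
  add 248.53.204.59/32 -> H0 at depth 32
  add 248.0.0.0/8 -> H1 at depth 8
  add 248.52.0.0/14 -> H2 at depth 14
  lookup 248.53.204.59: bits 11111000001101011100110000111011 walk d0:-→d1:-→d2:-→d3:-→d4:-→d5:-→d6:-→d7:-→d8:H1→d9:-→d10:-→d11:-→d12:-→d13:-→d14:H2→d15:-→d16:-→d17:-→d18:-→d19:-→d20:-→d21:-→d22:-→d23:-→d24:-→d25:-→d26:-→d27:-→d28:-→d29:-→d30:-→d31:-→d32:H0 -> H0
  add 248.53.204.48/28 -> H2 at depth 28
  lookup 248.52.23.137: bits 111110000011010 walk d0:-→d1:-→d2:-→d3:-→d4:-→d5:-→d6:-→d7:-→d8:H1→d9:-→d10:-→d11:-→d12:-→d13:-→d14:H2→d15:- -> H2
  lookup 248.53.204.48: bits 1111100000110101110011000011 walk d0:-→d1:-→d2:-→d3:-→d4:-→d5:-→d6:-→d7:-→d8:H1→d9:-→d10:-→d11:-→d12:-→d13:-→d14:H2→d15:-→d16:-→d17:-→d18:-→d19:-→d20:-→d21:-→d22:-→d23:-→d24:-→d25:-→d26:-→d27:-→d28:H2 -> H2
  lookup 248.0.0.6: bits 1111100000 walk d0:-→d1:-→d2:-→d3:-→d4:-→d5:-→d6:-→d7:-→d8:H1→d9:-→d10:- -> H1
  add 248.53.204.48/28 -> H0 at depth 28
  - 248.0.0.0/8 clear@8
  add 248.0.0.0/8 -> H0 at depth 8
  - 248.0.0.0/8 clear@8
  add 248.53.204.48/28 -> H1 at depth 28
  add 0.0.0.0/0 -> H0 at depth 0
  lookup 248.53.204.59: bits 11111000001101011100110000111011 walk d0:H0→d1:-→d2:-→d3:-→d4:-→d5:-→d6:-→d7:-→d8:-→d9:-→d10:-→d11:-→d12:-→d13:-→d14:H2→d15:-→d16:-→d17:-→d18:-→d19:-→d20:-→d21:-→d22:-→d23:-→d24:-→d25:-→d26:-→d27:-→d28:H1→d29:-→d30:-→d31:-→d32:H0 -> H0
  add 248.48.0.0/12 -> H1 at depth 12
  lookup 248.52.0.53: bits 111110000011010 walk d0:H0→d1:-→d2:-→d3:-→d4:-→d5:-→d6:-→d7:-→d8:-→d9:-→d10:-→d11:-→d12:H1→d13:-→d14:H2→d15:- -> H2
  - 248.53.204.48/28 clear@28
  lookup 18.23.98.115: bits ε walk d0:H0 -> H0
  add 248.53.204.48/28 -> H0 at depth 28
  add 248.240.0.0/12 -> H1 at depth 12
  add 248.249.160.0/20 -> H0 at depth 20
  add 248.0.0.0/8 -> H1 at depth 8
  add 248.249.162.0/24 -> H2 at depth 24
  add 192.0.0.0/2 -> H2 at depth 2
  add 248.128.0.0/9 -> H0 at depth 9
  add 248.53.192.0/20 -> H1 at depth 20
  add 0.0.0.0/0 -> H1 at depth 0
  add 248.53.204.0/24 -> H0 at depth 24
  lookup 248.249.162.244: bits 111110001111100110100010 walk d0:H1→d1:-→d2:H2→d3:-→d4:-→d5:-→d6:-→d7:-→d8:H1→d9:H0→d10:-→d11:-→d12:H1→d13:-→d14:-→d15:-→d16:-→d17:-→d18:-→d19:-→d20:H0→d21:-→d22:-→d23:-→d24:H2 -> H2
  add 248.249.162.144/28 -> H1 at depth 28
  add 248.0.0.0/8 -> H1 at depth 8

== LOOKUPS ==
["H0","H2","H2","H1","H0","H2","H0","H2"]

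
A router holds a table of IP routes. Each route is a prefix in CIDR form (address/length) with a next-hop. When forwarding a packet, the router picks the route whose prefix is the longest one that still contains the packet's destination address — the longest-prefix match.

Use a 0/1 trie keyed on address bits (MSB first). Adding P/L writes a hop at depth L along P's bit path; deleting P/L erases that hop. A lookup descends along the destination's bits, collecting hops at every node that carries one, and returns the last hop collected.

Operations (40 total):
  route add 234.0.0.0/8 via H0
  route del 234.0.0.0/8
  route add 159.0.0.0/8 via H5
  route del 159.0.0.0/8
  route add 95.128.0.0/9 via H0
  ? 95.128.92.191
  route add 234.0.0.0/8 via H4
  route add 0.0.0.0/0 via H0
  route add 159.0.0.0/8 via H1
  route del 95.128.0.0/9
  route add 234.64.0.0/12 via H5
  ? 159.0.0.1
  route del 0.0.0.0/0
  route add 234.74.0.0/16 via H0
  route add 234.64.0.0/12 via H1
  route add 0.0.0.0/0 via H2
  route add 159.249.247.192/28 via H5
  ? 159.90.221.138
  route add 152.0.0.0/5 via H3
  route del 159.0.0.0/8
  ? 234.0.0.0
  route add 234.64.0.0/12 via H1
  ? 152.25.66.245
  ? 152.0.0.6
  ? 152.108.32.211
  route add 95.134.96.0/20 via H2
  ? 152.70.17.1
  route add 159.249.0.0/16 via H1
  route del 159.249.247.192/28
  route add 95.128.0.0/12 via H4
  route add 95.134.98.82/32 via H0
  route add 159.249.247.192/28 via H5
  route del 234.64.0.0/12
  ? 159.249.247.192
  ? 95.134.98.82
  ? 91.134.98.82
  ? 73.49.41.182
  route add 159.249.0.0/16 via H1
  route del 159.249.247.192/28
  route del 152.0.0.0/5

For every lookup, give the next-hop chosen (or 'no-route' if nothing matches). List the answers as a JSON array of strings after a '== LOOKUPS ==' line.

Trace:
  + 234.0.0.0/8 (H0) depth=8
  - 234.0.0.0/8 clear@8
  + 159.0.0.0/8 (H5) depth=8
  - 159.0.0.0/8 clear@8
  + 95.128.0.0/9 (H0) depth=9
  lookup 95.128.92.191: bits 010111111 walk d0:-→d1:-→d2:-→d3:-→d4:-→d5:-→d6:-→d7:-→d8:-→d9:H0 -> H0
  + 234.0.0.0/8 (H4) depth=8
  + 0.0.0.0/0 (H0) depth=0
  + 159.0.0.0/8 (H1) depth=8
  - 95.128.0.0/9 clear@9
  + 234.64.0.0/12 (H5) depth=12
  lookup 159.0.0.1: bits 10011111 walk d0:H0→d1:-→d2:-→d3:-→d4:-→d5:-→d6:-→d7:-→d8:H1 -> H1
  - 0.0.0.0/0 clear@0
  + 234.74.0.0/16 (H0) depth=16
  + 234.64.0.0/12 (H1) depth=12
  + 0.0.0.0/0 (H2) depth=0
  + 159.249.247.192/28 (H5) depth=28
  lookup 159.90.221.138: bits 10011111 walk d0:H2→d1:-→d2:-→d3:-→d4:-→d5:-→d6:-→d7:-→d8:H1 -> H1
  + 152.0.0.0/5 (H3) depth=5
  - 159.0.0.0/8 clear@8
  lookup 234.0.0.0: bits 111010100 walk d0:H2→d1:-→d2:-→d3:-→d4:-→d5:-→d6:-→d7:-→d8:H4→d9:- -> H4
  + 234.64.0.0/12 (H1) depth=12
  lookup 152.25.66.245: bits 10011 walk d0:H2→d1:-→d2:-→d3:-→d4:-→d5:H3 -> H3
  lookup 152.0.0.6: bits 10011 walk d0:H2→d1:-→d2:-→d3:-→d4:-→d5:H3 -> H3
  lookup 152.108.32.211: bits 10011 walk d0:H2→d1:-→d2:-→d3:-→d4:-→d5:H3 -> H3
  + 95.134.96.0/20 (H2) depth=20
  lookup 152.70.17.1: bits 10011 walk d0:H2→d1:-→d2:-→d3:-→d4:-→d5:H3 -> H3
  + 159.249.0.0/16 (H1) depth=16
  - 159.249.247.192/28 clear@28
  + 95.128.0.0/12 (H4) depth=12
  + 95.134.98.82/32 (H0) depth=32
  + 159.249.247.192/28 (H5) depth=28
  - 234.64.0.0/12 clear@12
  lookup 159.249.247.192: bits 1001111111111001111101111100 walk d0:H2→d1:-→d2:-→d3:-→d4:-→d5:H3→d6:-→d7:-→d8:-→d9:-→d10:-→d11:-→d12:-→d13:-→d14:-→d15:-→d16:H1→d17:-→d18:-→d19:-→d20:-→d21:-→d22:-→d23:-→d24:-→d25:-→d26:-→d27:-→d28:H5 -> H5
  lookup 95.134.98.82: bits 01011111100001100110001001010010 walk d0:H2→d1:-→d2:-→d3:-→d4:-→d5:-→d6:-→d7:-→d8:-→d9:-→d10:-→d11:-→d12:H4→d13:-→d14:-→d15:-→d16:-→d17:-→d18:-→d19:-→d20:H2→d21:-→d22:-→d23:-→d24:-→d25:-→d26:-→d27:-→d28:-→d29:-→d30:-→d31:-→d32:H0 -> H0
  lookup 91.134.98.82: bits 01011 walk d0:H2→d1:-→d2:-→d3:-→d4:-→d5:- -> H2
  lookup 73.49.41.182: bits 010 walk d0:H2→d1:-→d2:-→d3:- -> H2
  + 159.249.0.0/16 (H1) depth=16
  - 159.249.247.192/28 clear@28
  - 152.0.0.0/5 clear@5

== LOOKUPS ==
["H0","H1","H1","H4","H3","H3","H3","H3","H5","H0","H2","H2"]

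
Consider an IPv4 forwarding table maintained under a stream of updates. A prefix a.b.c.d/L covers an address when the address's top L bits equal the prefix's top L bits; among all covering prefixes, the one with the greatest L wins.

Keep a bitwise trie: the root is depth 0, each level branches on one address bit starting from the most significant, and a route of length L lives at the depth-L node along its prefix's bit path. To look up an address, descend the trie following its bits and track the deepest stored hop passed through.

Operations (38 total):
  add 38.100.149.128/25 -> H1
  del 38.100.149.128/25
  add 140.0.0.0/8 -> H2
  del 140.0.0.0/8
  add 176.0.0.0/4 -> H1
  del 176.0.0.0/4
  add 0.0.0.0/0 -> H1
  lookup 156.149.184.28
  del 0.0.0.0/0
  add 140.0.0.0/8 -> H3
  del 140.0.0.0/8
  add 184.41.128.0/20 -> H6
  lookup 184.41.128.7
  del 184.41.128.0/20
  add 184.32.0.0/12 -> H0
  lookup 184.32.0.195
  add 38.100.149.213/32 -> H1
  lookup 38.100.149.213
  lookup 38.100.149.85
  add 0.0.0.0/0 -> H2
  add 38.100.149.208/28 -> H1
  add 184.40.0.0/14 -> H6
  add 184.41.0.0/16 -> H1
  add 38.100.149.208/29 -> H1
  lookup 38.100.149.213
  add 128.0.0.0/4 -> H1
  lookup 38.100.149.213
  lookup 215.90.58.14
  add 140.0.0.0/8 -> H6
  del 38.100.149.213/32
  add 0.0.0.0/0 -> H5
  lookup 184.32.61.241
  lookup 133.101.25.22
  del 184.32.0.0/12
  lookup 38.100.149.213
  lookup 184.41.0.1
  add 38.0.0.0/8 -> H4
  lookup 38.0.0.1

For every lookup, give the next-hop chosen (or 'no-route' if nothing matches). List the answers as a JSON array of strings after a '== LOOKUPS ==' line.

Process each operation:
  + 38.100.149.128/25 (H1) depth=25
  del 38.100.149.128/25 (clear depth 25)
  + 140.0.0.0/8 (H2) depth=8
  del 140.0.0.0/8 (clear depth 8)
  + 176.0.0.0/4 (H1) depth=4
  del 176.0.0.0/4 (clear depth 4)
  + 0.0.0.0/0 (H1) depth=0
  Q 156.149.184.28: descend 100 ; hops seen [H1] ; pick H1
  del 0.0.0.0/0 (clear depth 0)
  + 140.0.0.0/8 (H3) depth=8
  del 140.0.0.0/8 (clear depth 8)
  + 184.41.128.0/20 (H6) depth=20
  Q 184.41.128.7: descend 10111000001010011000 ; hops seen [H6] ; pick H6
  del 184.41.128.0/20 (clear depth 20)
  + 184.32.0.0/12 (H0) depth=12
  Q 184.32.0.195: descend 101110000010 ; hops seen [H0] ; pick H0
  + 38.100.149.213/32 (H1) depth=32
  Q 38.100.149.213: descend 00100110011001001001010111010101 ; hops seen [H1] ; pick H1
  Q 38.100.149.85: descend 001001100110010010010101 ; hops seen [∅] ; pick no-route
  + 0.0.0.0/0 (H2) depth=0
  + 38.100.149.208/28 (H1) depth=28
  + 184.40.0.0/14 (H6) depth=14
  + 184.41.0.0/16 (H1) depth=16
  + 38.100.149.208/29 (H1) depth=29
  Q 38.100.149.213: descend 00100110011001001001010111010101 ; hops seen [H2,H1,H1,H1] ; pick H1
  + 128.0.0.0/4 (H1) depth=4
  Q 38.100.149.213: descend 00100110011001001001010111010101 ; hops seen [H2,H1,H1,H1] ; pick H1
  Q 215.90.58.14: descend 1 ; hops seen [H2] ; pick H2
  + 140.0.0.0/8 (H6) depth=8
  del 38.100.149.213/32 (clear depth 32)
  + 0.0.0.0/0 (H5) depth=0
  Q 184.32.61.241: descend 101110000010 ; hops seen [H5,H0] ; pick H0
  Q 133.101.25.22: descend 1000 ; hops seen [H5,H1] ; pick H1
  del 184.32.0.0/12 (clear depth 12)
  Q 38.100.149.213: descend 00100110011001001001010111010101 ; hops seen [H5,H1,H1] ; pick H1
  Q 184.41.0.1: descend 1011100000101001 ; hops seen [H5,H6,H1] ; pick H1
  + 38.0.0.0/8 (H4) depth=8
  Q 38.0.0.1: descend 001001100 ; hops seen [H5,H4] ; pick H4

== LOOKUPS ==
["H1","H6","H0","H1","no-route","H1","H1","H2","H0","H1","H1","H1","H4"]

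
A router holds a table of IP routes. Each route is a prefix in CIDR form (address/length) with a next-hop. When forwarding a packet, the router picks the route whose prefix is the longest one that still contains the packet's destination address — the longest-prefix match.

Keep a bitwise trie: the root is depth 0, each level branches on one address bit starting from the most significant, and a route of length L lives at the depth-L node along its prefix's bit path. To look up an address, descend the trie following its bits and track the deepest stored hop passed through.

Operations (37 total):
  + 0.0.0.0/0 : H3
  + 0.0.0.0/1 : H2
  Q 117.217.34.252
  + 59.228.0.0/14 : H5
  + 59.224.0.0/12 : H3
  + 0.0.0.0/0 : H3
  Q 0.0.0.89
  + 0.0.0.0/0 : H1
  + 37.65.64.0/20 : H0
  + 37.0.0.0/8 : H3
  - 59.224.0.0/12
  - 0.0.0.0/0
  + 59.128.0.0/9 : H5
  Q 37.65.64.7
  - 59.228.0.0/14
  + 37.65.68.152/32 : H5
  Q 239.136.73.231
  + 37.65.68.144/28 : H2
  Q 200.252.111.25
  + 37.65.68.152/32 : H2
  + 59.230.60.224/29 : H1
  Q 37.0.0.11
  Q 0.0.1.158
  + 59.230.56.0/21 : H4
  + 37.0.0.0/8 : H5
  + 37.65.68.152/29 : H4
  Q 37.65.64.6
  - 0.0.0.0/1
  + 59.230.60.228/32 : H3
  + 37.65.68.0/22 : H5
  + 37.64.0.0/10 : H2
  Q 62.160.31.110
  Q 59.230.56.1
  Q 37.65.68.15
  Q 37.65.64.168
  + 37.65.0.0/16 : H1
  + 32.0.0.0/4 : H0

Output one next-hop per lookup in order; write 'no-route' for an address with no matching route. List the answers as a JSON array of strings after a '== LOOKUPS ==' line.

Apply in order:
  add 0.0.0.0/0 -> H3 at depth 0
  add 0.0.0.0/1 -> H2 at depth 1
  ? 117.217.34.252  path d0:H3→d1:H2  best=H2
  add 59.228.0.0/14 -> H5 at depth 14
  add 59.224.0.0/12 -> H3 at depth 12
  add 0.0.0.0/0 -> H3 at depth 0
  ? 0.0.0.89  path d0:H3→d1:H2→d2:-  best=H2
  add 0.0.0.0/0 -> H1 at depth 0
  add 37.65.64.0/20 -> H0 at depth 20
  add 37.0.0.0/8 -> H3 at depth 8
  - 59.224.0.0/12 clear@12
  - 0.0.0.0/0 clear@0
  add 59.128.0.0/9 -> H5 at depth 9
  ? 37.65.64.7  path d0:-→d1:H2→d2:-→d3:-→d4:-→d5:-→d6:-→d7:-→d8:H3→d9:-→d10:-→d11:-→d12:-→d13:-→d14:-→d15:-→d16:-→d17:-→d18:-→d19:-→d20:H0  best=H0
  - 59.228.0.0/14 clear@14
  add 37.65.68.152/32 -> H5 at depth 32
  ? 239.136.73.231  path d0:-  best=no-route
  add 37.65.68.144/28 -> H2 at depth 28
  ? 200.252.111.25  path d0:-  best=no-route
  add 37.65.68.152/32 -> H2 at depth 32
  add 59.230.60.224/29 -> H1 at depth 29
  ? 37.0.0.11  path d0:-→d1:H2→d2:-→d3:-→d4:-→d5:-→d6:-→d7:-→d8:H3→d9:-  best=H3
  ? 0.0.1.158  path d0:-→d1:H2→d2:-  best=H2
  add 59.230.56.0/21 -> H4 at depth 21
  add 37.0.0.0/8 -> H5 at depth 8
  add 37.65.68.152/29 -> H4 at depth 29
  ? 37.65.64.6  path d0:-→d1:H2→d2:-→d3:-→d4:-→d5:-→d6:-→d7:-→d8:H5→d9:-→d10:-→d11:-→d12:-→d13:-→d14:-→d15:-→d16:-→d17:-→d18:-→d19:-→d20:H0→d21:-  best=H0
  - 0.0.0.0/1 clear@1
  add 59.230.60.228/32 -> H3 at depth 32
  add 37.65.68.0/22 -> H5 at depth 22
  add 37.64.0.0/10 -> H2 at depth 10
  ? 62.160.31.110  path d0:-→d1:-→d2:-→d3:-→d4:-→d5:-  best=no-route
  ? 59.230.56.1  path d0:-→d1:-→d2:-→d3:-→d4:-→d5:-→d6:-→d7:-→d8:-→d9:H5→d10:-→d11:-→d12:-→d13:-→d14:-→d15:-→d16:-→d17:-→d18:-→d19:-→d20:-→d21:H4  best=H4
  ? 37.65.68.15  path d0:-→d1:-→d2:-→d3:-→d4:-→d5:-→d6:-→d7:-→d8:H5→d9:-→d10:H2→d11:-→d12:-→d13:-→d14:-→d15:-→d16:-→d17:-→d18:-→d19:-→d20:H0→d21:-→d22:H5→d23:-→d24:-  best=H5
  ? 37.65.64.168  path d0:-→d1:-→d2:-→d3:-→d4:-→d5:-→d6:-→d7:-→d8:H5→d9:-→d10:H2→d11:-→d12:-→d13:-→d14:-→d15:-→d16:-→d17:-→d18:-→d19:-→d20:H0→d21:-  best=H0
  add 37.65.0.0/16 -> H1 at depth 16
  add 32.0.0.0/4 -> H0 at depth 4

== LOOKUPS ==
["H2","H2","H0","no-route","no-route","H3","H2","H0","no-route","H4","H5","H0"]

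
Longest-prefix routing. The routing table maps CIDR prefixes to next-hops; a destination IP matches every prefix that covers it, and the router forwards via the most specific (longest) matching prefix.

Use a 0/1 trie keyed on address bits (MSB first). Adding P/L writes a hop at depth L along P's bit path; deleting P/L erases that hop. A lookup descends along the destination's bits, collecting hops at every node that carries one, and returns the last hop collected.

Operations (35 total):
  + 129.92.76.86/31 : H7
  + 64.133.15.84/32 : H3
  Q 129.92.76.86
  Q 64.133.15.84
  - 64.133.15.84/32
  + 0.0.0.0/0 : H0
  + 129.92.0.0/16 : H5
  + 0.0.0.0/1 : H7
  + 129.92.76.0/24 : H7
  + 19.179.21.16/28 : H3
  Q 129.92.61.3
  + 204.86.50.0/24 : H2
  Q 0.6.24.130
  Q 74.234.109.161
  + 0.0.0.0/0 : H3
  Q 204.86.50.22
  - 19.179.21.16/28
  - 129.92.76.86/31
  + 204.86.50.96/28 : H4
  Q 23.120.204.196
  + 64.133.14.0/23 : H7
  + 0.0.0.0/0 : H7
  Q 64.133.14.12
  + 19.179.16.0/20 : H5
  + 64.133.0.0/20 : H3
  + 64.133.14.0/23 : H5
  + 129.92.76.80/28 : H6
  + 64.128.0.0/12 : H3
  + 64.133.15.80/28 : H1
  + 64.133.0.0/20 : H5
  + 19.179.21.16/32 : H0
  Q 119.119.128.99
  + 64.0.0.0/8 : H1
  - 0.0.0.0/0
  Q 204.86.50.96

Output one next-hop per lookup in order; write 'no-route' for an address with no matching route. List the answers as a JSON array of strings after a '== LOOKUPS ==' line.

Apply in order:
  add 129.92.76.86/31 -> H7 at depth 31
  add 64.133.15.84/32 -> H3 at depth 32
  ? 129.92.76.86  path d0:-→d1:-→d2:-→d3:-→d4:-→d5:-→d6:-→d7:-→d8:-→d9:-→d10:-→d11:-→d12:-→d13:-→d14:-→d15:-→d16:-→d17:-→d18:-→d19:-→d20:-→d21:-→d22:-→d23:-→d24:-→d25:-→d26:-→d27:-→d28:-→d29:-→d30:-→d31:H7  best=H7
  ? 64.133.15.84  path d0:-→d1:-→d2:-→d3:-→d4:-→d5:-→d6:-→d7:-→d8:-→d9:-→d10:-→d11:-→d12:-→d13:-→d14:-→d15:-→d16:-→d17:-→d18:-→d19:-→d20:-→d21:-→d22:-→d23:-→d24:-→d25:-→d26:-→d27:-→d28:-→d29:-→d30:-→d31:-→d32:H3  best=H3
  del 64.133.15.84/32 (clear depth 32)
  add 0.0.0.0/0 -> H0 at depth 0
  add 129.92.0.0/16 -> H5 at depth 16
  add 0.0.0.0/1 -> H7 at depth 1
  add 129.92.76.0/24 -> H7 at depth 24
  add 19.179.21.16/28 -> H3 at depth 28
  ? 129.92.61.3  path d0:H0→d1:-→d2:-→d3:-→d4:-→d5:-→d6:-→d7:-→d8:-→d9:-→d10:-→d11:-→d12:-→d13:-→d14:-→d15:-→d16:H5→d17:-  best=H5
  add 204.86.50.0/24 -> H2 at depth 24
  ? 0.6.24.130  path d0:H0→d1:H7→d2:-→d3:-  best=H7
  ? 74.234.109.161  path d0:H0→d1:H7→d2:-→d3:-→d4:-  best=H7
  add 0.0.0.0/0 -> H3 at depth 0
  ? 204.86.50.22  path d0:H3→d1:-→d2:-→d3:-→d4:-→d5:-→d6:-→d7:-→d8:-→d9:-→d10:-→d11:-→d12:-→d13:-→d14:-→d15:-→d16:-→d17:-→d18:-→d19:-→d20:-→d21:-→d22:-→d23:-→d24:H2  best=H2
  del 19.179.21.16/28 (clear depth 28)
  del 129.92.76.86/31 (clear depth 31)
  add 204.86.50.96/28 -> H4 at depth 28
  ? 23.120.204.196  path d0:H3→d1:H7→d2:-→d3:-→d4:-→d5:-  best=H7
  add 64.133.14.0/23 -> H7 at depth 23
  add 0.0.0.0/0 -> H7 at depth 0
  ? 64.133.14.12  path d0:H7→d1:H7→d2:-→d3:-→d4:-→d5:-→d6:-→d7:-→d8:-→d9:-→d10:-→d11:-→d12:-→d13:-→d14:-→d15:-→d16:-→d17:-→d18:-→d19:-→d20:-→d21:-→d22:-→d23:H7  best=H7
  add 19.179.16.0/20 -> H5 at depth 20
  add 64.133.0.0/20 -> H3 at depth 20
  add 64.133.14.0/23 -> H5 at depth 23
  add 129.92.76.80/28 -> H6 at depth 28
  add 64.128.0.0/12 -> H3 at depth 12
  add 64.133.15.80/28 -> H1 at depth 28
  add 64.133.0.0/20 -> H5 at depth 20
  add 19.179.21.16/32 -> H0 at depth 32
  ? 119.119.128.99  path d0:H7→d1:H7→d2:-  best=H7
  add 64.0.0.0/8 -> H1 at depth 8
  del 0.0.0.0/0 (clear depth 0)
  ? 204.86.50.96  path d0:-→d1:-→d2:-→d3:-→d4:-→d5:-→d6:-→d7:-→d8:-→d9:-→d10:-→d11:-→d12:-→d13:-→d14:-→d15:-→d16:-→d17:-→d18:-→d19:-→d20:-→d21:-→d22:-→d23:-→d24:H2→d25:-→d26:-→d27:-→d28:H4  best=H4

== LOOKUPS ==
["H7","H3","H5","H7","H7","H2","H7","H7","H7","H4"]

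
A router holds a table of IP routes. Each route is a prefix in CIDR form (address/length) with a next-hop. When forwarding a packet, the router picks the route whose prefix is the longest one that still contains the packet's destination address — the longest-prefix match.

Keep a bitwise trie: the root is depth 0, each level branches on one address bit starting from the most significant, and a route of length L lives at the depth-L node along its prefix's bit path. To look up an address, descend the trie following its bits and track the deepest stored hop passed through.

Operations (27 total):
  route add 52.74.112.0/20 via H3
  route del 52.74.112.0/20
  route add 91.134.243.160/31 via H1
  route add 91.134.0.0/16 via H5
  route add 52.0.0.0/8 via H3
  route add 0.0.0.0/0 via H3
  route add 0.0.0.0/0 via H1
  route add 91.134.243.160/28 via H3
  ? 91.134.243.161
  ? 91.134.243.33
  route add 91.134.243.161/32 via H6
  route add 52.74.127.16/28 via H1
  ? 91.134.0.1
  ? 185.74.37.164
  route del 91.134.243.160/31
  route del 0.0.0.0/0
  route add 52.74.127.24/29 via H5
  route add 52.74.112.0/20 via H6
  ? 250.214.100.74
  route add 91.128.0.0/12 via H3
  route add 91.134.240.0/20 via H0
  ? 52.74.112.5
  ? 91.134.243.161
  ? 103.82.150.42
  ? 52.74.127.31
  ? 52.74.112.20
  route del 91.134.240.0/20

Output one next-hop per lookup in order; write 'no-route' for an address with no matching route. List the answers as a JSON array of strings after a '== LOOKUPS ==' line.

Trace:
  + 52.74.112.0/20 (H3) depth=20
  del 52.74.112.0/20 (clear depth 20)
  + 91.134.243.160/31 (H1) depth=31
  + 91.134.0.0/16 (H5) depth=16
  + 52.0.0.0/8 (H3) depth=8
  + 0.0.0.0/0 (H3) depth=0
  + 0.0.0.0/0 (H1) depth=0
  + 91.134.243.160/28 (H3) depth=28
  Q 91.134.243.161: descend 0101101110000110111100111010000 ; hops seen [H1,H5,H3,H1] ; pick H1
  Q 91.134.243.33: descend 010110111000011011110011 ; hops seen [H1,H5] ; pick H5
  + 91.134.243.161/32 (H6) depth=32
  + 52.74.127.16/28 (H1) depth=28
  Q 91.134.0.1: descend 0101101110000110 ; hops seen [H1,H5] ; pick H5
  Q 185.74.37.164: descend ε ; hops seen [H1] ; pick H1
  del 91.134.243.160/31 (clear depth 31)
  del 0.0.0.0/0 (clear depth 0)
  + 52.74.127.24/29 (H5) depth=29
  + 52.74.112.0/20 (H6) depth=20
  Q 250.214.100.74: descend ε ; hops seen [∅] ; pick no-route
  + 91.128.0.0/12 (H3) depth=12
  + 91.134.240.0/20 (H0) depth=20
  Q 52.74.112.5: descend 00110100010010100111 ; hops seen [H3,H6] ; pick H6
  Q 91.134.243.161: descend 01011011100001101111001110100001 ; hops seen [H3,H5,H0,H3,H6] ; pick H6
  Q 103.82.150.42: descend 01 ; hops seen [∅] ; pick no-route
  Q 52.74.127.31: descend 00110100010010100111111100011 ; hops seen [H3,H6,H1,H5] ; pick H5
  Q 52.74.112.20: descend 00110100010010100111 ; hops seen [H3,H6] ; pick H6
  del 91.134.240.0/20 (clear depth 20)

== LOOKUPS ==
["H1","H5","H5","H1","no-route","H6","H6","no-route","H5","H6"]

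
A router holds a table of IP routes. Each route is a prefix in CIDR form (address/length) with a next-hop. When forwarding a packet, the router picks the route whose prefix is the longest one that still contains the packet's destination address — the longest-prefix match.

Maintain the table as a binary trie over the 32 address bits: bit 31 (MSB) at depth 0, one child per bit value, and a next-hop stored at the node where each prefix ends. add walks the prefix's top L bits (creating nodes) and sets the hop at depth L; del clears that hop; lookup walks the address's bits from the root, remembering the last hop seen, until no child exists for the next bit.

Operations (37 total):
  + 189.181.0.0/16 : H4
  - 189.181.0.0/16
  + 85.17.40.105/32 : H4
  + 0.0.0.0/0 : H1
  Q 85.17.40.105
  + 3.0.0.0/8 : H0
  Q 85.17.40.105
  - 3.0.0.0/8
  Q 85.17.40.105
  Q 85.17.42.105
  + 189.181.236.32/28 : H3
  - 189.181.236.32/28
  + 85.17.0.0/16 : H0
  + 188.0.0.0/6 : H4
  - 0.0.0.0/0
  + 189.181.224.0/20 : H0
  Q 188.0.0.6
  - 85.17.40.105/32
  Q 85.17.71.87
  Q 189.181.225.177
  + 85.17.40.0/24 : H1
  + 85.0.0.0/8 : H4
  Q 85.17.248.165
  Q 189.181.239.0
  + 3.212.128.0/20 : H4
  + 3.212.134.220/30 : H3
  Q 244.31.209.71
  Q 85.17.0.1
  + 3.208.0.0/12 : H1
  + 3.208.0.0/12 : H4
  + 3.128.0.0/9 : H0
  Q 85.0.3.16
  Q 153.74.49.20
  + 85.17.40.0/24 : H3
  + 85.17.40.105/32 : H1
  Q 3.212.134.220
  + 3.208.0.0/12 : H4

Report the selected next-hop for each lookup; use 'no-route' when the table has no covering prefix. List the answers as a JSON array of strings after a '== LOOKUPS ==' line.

Process each operation:
  + 189.181.0.0/16 (H4) depth=16
  - 189.181.0.0/16 clear@16
  + 85.17.40.105/32 (H4) depth=32
  + 0.0.0.0/0 (H1) depth=0
  Q 85.17.40.105: descend 01010101000100010010100001101001 ; hops seen [H1,H4] ; pick H4
  + 3.0.0.0/8 (H0) depth=8
  Q 85.17.40.105: descend 01010101000100010010100001101001 ; hops seen [H1,H4] ; pick H4
  - 3.0.0.0/8 clear@8
  Q 85.17.40.105: descend 01010101000100010010100001101001 ; hops seen [H1,H4] ; pick H4
  Q 85.17.42.105: descend 0101010100010001001010 ; hops seen [H1] ; pick H1
  + 189.181.236.32/28 (H3) depth=28
  - 189.181.236.32/28 clear@28
  + 85.17.0.0/16 (H0) depth=16
  + 188.0.0.0/6 (H4) depth=6
  - 0.0.0.0/0 clear@0
  + 189.181.224.0/20 (H0) depth=20
  Q 188.0.0.6: descend 1011110 ; hops seen [H4] ; pick H4
  - 85.17.40.105/32 clear@32
  Q 85.17.71.87: descend 01010101000100010 ; hops seen [H0] ; pick H0
  Q 189.181.225.177: descend 10111101101101011110 ; hops seen [H4,H0] ; pick H0
  + 85.17.40.0/24 (H1) depth=24
  + 85.0.0.0/8 (H4) depth=8
  Q 85.17.248.165: descend 0101010100010001 ; hops seen [H4,H0] ; pick H0
  Q 189.181.239.0: descend 1011110110110101111011 ; hops seen [H4,H0] ; pick H0
  + 3.212.128.0/20 (H4) depth=20
  + 3.212.134.220/30 (H3) depth=30
  Q 244.31.209.71: descend 1 ; hops seen [∅] ; pick no-route
  Q 85.17.0.1: descend 010101010001000100 ; hops seen [H4,H0] ; pick H0
  + 3.208.0.0/12 (H1) depth=12
  + 3.208.0.0/12 (H4) depth=12
  + 3.128.0.0/9 (H0) depth=9
  Q 85.0.3.16: descend 01010101000 ; hops seen [H4] ; pick H4
  Q 153.74.49.20: descend 10 ; hops seen [∅] ; pick no-route
  + 85.17.40.0/24 (H3) depth=24
  + 85.17.40.105/32 (H1) depth=32
  Q 3.212.134.220: descend 000000111101010010000110110111 ; hops seen [H0,H4,H4,H3] ; pick H3
  + 3.208.0.0/12 (H4) depth=12

== LOOKUPS ==
["H4","H4","H4","H1","H4","H0","H0","H0","H0","no-route","H0","H4","no-route","H3"]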